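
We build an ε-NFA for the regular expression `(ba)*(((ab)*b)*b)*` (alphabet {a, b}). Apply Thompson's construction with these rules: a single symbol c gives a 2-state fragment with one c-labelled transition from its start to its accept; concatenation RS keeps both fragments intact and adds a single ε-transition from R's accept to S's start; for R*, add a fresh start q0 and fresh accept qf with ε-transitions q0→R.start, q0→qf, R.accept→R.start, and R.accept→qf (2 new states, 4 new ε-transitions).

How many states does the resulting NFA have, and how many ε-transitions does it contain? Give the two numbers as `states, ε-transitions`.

20, 21

By structural recursion:
Each of the 6 symbol leaves contributes 2 states and 0 ε-transitions.
  ba : 4 states, 1 ε-transition
  (ba)* : 6 states, 5 ε-transitions
  ab : 4 states, 1 ε-transition
  (ab)* : 6 states, 5 ε-transitions
  (ab)*b : 8 states, 6 ε-transitions
  ((ab)*b)* : 10 states, 10 ε-transitions
  ((ab)*b)*b : 12 states, 11 ε-transitions
  (((ab)*b)*b)* : 14 states, 15 ε-transitions
  (ba)*(((ab)*b)*b)* : 20 states, 21 ε-transitions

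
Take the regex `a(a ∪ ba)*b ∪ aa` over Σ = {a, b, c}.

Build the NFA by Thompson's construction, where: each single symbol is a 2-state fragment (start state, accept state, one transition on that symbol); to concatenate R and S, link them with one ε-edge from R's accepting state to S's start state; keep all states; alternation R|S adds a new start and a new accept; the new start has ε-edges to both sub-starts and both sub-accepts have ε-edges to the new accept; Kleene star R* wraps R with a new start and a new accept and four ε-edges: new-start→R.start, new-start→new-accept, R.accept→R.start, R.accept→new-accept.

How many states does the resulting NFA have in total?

20

By structural recursion:
Each of the 7 symbol leaves contributes a 2-state fragment.
  ba : 4 states
  a ∪ ba : 8 states
  (a ∪ ba)* : 10 states
  a(a ∪ ba)*b : 14 states
  aa : 4 states
  a(a ∪ ba)*b ∪ aa : 20 states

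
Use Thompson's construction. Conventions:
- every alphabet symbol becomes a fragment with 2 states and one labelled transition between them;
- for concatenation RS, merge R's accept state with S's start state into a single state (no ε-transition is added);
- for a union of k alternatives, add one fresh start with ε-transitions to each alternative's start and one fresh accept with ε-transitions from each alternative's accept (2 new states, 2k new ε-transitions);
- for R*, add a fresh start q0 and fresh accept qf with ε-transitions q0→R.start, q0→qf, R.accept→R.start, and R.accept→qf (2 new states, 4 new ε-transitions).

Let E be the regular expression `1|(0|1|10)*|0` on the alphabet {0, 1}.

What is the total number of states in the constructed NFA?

17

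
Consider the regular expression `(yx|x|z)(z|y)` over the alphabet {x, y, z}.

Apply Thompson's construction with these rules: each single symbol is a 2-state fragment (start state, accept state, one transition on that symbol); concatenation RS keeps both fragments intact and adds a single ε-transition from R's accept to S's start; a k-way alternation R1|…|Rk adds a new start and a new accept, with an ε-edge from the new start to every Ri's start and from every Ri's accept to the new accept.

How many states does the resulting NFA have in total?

Recursing over subexpressions:
Each of the 6 symbol leaves contributes a 2-state fragment.
  yx → 4 states
  yx|x|z → 10 states
  z|y → 6 states
  (yx|x|z)(z|y) → 16 states

16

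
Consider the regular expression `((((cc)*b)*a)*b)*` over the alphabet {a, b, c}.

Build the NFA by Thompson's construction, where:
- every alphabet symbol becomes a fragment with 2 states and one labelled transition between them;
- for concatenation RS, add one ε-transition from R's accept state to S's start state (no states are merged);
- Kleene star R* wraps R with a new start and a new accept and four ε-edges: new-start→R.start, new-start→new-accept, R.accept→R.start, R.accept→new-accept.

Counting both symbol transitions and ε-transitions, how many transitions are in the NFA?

25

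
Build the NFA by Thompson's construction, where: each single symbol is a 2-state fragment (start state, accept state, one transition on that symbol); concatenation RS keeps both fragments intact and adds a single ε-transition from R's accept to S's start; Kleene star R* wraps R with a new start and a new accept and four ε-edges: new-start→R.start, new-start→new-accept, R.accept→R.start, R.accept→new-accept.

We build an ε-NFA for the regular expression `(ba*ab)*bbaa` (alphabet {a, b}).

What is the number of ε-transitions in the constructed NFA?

15

Building bottom-up:
Each of the 8 symbol leaves contributes 0 ε-transitions.
  a* : 4 ε-transitions
  ba*ab : 7 ε-transitions
  (ba*ab)* : 11 ε-transitions
  (ba*ab)*bbaa : 15 ε-transitions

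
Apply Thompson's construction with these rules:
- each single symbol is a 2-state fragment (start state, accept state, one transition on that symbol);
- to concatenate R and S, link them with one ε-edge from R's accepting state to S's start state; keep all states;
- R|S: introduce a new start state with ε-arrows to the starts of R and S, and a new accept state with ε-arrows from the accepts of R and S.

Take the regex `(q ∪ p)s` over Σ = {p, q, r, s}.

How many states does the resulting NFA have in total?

8

Recursing over subexpressions:
Each of the 3 symbol leaves contributes a 2-state fragment.
  q ∪ p — 6 states
  (q ∪ p)s — 8 states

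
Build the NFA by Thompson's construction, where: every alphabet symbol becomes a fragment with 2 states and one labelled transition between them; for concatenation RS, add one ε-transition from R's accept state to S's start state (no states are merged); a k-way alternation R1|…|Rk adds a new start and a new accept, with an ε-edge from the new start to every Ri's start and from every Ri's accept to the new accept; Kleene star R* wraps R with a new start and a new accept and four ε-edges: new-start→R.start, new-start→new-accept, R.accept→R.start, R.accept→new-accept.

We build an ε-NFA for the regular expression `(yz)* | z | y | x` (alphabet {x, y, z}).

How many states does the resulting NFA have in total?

14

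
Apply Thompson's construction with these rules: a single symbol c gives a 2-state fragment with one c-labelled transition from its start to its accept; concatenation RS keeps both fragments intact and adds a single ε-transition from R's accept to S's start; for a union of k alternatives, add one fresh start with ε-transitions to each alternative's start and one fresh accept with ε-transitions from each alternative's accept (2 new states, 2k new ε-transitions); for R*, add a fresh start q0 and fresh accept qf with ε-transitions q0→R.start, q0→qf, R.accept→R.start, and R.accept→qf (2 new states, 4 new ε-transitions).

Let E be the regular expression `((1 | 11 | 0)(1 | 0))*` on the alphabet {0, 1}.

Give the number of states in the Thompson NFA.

18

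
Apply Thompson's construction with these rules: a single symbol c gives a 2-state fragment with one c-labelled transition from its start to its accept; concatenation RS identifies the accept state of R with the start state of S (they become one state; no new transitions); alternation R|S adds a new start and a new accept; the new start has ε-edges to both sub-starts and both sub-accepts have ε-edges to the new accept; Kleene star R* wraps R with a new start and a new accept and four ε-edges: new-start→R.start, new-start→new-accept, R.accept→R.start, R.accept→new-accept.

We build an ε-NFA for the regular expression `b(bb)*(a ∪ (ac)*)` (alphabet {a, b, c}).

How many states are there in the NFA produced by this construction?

14

Recursing over subexpressions:
Each of the 6 symbol leaves contributes a 2-state fragment.
  bb — 3 states
  (bb)* — 5 states
  ac — 3 states
  (ac)* — 5 states
  a ∪ (ac)* — 9 states
  b(bb)*(a ∪ (ac)*) — 14 states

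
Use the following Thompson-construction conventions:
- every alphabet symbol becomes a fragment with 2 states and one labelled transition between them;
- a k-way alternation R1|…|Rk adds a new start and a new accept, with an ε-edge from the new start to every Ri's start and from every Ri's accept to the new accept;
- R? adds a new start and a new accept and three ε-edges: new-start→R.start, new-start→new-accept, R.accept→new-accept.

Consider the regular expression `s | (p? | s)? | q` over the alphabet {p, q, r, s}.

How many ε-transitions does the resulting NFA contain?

Building bottom-up:
Each of the 4 symbol leaves contributes 0 ε-transitions.
  p? : 3 ε-transitions
  p? | s : 7 ε-transitions
  (p? | s)? : 10 ε-transitions
  s | (p? | s)? | q : 16 ε-transitions

16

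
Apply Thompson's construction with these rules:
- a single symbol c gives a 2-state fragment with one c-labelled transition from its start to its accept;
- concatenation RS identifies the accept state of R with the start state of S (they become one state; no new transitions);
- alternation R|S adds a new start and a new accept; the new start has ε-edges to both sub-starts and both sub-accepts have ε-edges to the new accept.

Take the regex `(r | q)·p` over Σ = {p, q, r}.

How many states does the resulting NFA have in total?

7

Building bottom-up:
Each of the 3 symbol leaves contributes a 2-state fragment.
  r | q : 6 states
  (r | q)·p : 7 states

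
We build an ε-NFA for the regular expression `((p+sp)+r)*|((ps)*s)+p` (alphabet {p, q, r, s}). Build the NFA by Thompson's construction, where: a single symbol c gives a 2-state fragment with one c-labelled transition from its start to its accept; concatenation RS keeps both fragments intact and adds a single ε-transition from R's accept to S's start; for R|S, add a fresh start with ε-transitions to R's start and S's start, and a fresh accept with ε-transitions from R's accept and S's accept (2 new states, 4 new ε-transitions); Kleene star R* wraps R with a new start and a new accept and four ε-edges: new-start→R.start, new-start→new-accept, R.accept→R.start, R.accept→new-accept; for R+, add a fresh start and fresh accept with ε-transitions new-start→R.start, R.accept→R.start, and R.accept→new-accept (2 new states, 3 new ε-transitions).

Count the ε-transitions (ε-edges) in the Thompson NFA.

27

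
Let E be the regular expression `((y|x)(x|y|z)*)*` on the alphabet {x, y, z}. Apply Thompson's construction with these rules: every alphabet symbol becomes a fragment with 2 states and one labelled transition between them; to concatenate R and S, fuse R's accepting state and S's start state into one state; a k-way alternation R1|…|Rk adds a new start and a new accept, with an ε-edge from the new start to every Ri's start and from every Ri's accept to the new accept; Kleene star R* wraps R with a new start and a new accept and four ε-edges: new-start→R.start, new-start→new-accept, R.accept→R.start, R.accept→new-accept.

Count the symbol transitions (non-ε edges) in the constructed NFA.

Recursing over subexpressions:
Each of the 5 symbol leaves contributes exactly 1 symbol transition.
  y|x = 2 symbol transitions
  x|y|z = 3 symbol transitions
  (x|y|z)* = 3 symbol transitions
  (y|x)(x|y|z)* = 5 symbol transitions
  ((y|x)(x|y|z)*)* = 5 symbol transitions

5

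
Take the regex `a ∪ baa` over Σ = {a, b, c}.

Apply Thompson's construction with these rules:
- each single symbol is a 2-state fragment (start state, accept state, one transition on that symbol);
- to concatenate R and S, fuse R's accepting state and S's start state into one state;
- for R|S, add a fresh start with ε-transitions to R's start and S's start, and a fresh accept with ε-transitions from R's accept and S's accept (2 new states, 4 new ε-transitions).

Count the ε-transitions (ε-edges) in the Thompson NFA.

4

Bottom-up over the parse tree:
Each of the 4 symbol leaves contributes 0 ε-transitions.
  baa : 0 ε-transitions
  a ∪ baa : 4 ε-transitions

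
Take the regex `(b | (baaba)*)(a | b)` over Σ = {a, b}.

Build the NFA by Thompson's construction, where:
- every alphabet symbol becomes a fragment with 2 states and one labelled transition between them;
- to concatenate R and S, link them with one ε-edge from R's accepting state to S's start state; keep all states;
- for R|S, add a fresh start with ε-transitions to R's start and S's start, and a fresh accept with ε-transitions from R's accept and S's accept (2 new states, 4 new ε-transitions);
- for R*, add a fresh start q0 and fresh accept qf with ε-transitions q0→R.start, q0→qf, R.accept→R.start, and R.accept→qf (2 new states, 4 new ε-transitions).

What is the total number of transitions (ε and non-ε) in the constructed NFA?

Per subexpression:
Each of the 8 symbol leaves contributes 1 transition (1 symbol, 0 ε).
  baaba = 9 transitions (5 symbol, 4 ε)
  (baaba)* = 13 transitions (5 symbol, 8 ε)
  b | (baaba)* = 18 transitions (6 symbol, 12 ε)
  a | b = 6 transitions (2 symbol, 4 ε)
  (b | (baaba)*)(a | b) = 25 transitions (8 symbol, 17 ε)

25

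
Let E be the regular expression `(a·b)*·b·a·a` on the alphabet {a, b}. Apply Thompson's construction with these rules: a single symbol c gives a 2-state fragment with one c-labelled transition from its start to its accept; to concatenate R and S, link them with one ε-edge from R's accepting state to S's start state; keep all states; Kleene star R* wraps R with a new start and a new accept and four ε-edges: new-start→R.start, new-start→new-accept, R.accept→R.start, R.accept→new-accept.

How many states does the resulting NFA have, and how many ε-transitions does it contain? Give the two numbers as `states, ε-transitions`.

12, 8

Building bottom-up:
Each of the 5 symbol leaves contributes 2 states and 0 ε-transitions.
  a·b = 4 states, 1 ε-transition
  (a·b)* = 6 states, 5 ε-transitions
  (a·b)*·b·a·a = 12 states, 8 ε-transitions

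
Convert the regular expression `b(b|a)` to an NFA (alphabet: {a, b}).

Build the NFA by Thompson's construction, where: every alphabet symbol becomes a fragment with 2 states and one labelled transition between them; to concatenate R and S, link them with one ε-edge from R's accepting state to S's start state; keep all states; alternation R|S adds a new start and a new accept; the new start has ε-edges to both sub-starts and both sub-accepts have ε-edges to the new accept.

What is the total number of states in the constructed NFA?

Building bottom-up:
Each of the 3 symbol leaves contributes a 2-state fragment.
  b|a — 6 states
  b(b|a) — 8 states

8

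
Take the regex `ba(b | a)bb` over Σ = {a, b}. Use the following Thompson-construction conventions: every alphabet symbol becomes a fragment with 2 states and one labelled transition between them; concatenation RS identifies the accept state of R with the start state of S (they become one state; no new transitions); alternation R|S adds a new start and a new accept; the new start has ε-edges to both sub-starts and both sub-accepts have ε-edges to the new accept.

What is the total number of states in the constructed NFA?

10

Per subexpression:
Each of the 6 symbol leaves contributes a 2-state fragment.
  b | a → 6 states
  ba(b | a)bb → 10 states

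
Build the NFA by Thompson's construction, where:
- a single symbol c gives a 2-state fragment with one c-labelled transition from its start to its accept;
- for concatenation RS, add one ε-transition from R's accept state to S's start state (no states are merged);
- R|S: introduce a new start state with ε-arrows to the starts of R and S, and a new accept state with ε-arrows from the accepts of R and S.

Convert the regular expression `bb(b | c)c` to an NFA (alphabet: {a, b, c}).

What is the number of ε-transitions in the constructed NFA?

7

Per subexpression:
Each of the 5 symbol leaves contributes 0 ε-transitions.
  b | c — 4 ε-transitions
  bb(b | c)c — 7 ε-transitions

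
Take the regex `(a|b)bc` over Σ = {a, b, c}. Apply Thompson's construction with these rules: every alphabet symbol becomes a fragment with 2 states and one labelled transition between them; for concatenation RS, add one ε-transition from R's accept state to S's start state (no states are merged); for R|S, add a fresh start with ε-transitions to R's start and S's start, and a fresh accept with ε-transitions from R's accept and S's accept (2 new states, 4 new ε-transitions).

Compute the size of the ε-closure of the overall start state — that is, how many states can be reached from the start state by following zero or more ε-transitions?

3

Compute the ε-closure size of each fragment's start state recursively; a symbol fragment's start has no outgoing ε-edge, so its closure is just itself (size 1).
  a|b → |ε-closure| = 1 + 1 + 1 = 3 (the new accept is not ε-reachable since no branch accepts ε)
  (a|b)bc → same as the first factor's closure: |ε-closure| = 3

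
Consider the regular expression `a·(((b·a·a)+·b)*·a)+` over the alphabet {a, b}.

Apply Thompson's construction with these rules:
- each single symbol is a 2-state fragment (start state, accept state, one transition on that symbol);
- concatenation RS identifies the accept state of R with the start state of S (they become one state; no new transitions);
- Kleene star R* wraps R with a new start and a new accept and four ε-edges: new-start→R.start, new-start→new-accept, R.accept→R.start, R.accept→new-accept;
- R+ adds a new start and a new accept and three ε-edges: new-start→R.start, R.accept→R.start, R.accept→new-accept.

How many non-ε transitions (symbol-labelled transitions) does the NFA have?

Building bottom-up:
Each of the 6 symbol leaves contributes exactly 1 symbol transition.
  b·a·a — 3 symbol transitions
  (b·a·a)+ — 3 symbol transitions
  (b·a·a)+·b — 4 symbol transitions
  ((b·a·a)+·b)* — 4 symbol transitions
  ((b·a·a)+·b)*·a — 5 symbol transitions
  (((b·a·a)+·b)*·a)+ — 5 symbol transitions
  a·(((b·a·a)+·b)*·a)+ — 6 symbol transitions

6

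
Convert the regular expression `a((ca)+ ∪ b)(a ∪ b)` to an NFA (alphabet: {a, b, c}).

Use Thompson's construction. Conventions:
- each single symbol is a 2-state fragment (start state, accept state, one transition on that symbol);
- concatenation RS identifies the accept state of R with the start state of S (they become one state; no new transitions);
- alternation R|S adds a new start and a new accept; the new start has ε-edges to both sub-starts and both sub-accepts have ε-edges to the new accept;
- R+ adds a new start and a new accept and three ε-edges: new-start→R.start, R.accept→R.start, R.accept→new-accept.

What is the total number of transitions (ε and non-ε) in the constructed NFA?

17

Bottom-up over the parse tree:
Each of the 6 symbol leaves contributes 1 transition (1 symbol, 0 ε).
  ca = 2 transitions (2 symbol, 0 ε)
  (ca)+ = 5 transitions (2 symbol, 3 ε)
  (ca)+ ∪ b = 10 transitions (3 symbol, 7 ε)
  a ∪ b = 6 transitions (2 symbol, 4 ε)
  a((ca)+ ∪ b)(a ∪ b) = 17 transitions (6 symbol, 11 ε)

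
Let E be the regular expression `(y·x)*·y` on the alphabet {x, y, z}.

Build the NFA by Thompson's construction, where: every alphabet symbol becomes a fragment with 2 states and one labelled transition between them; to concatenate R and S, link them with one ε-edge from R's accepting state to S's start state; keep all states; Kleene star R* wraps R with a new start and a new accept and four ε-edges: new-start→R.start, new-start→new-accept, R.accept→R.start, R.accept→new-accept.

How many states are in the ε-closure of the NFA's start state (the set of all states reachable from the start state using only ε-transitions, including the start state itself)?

4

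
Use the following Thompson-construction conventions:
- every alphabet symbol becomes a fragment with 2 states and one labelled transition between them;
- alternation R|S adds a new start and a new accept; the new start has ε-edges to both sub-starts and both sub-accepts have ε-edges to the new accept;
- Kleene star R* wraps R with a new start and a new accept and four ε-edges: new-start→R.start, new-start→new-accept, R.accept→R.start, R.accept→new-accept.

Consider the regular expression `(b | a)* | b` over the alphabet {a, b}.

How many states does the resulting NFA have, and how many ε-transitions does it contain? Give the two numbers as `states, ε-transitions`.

Building bottom-up:
Each of the 3 symbol leaves contributes 2 states and 0 ε-transitions.
  b | a = 6 states, 4 ε-transitions
  (b | a)* = 8 states, 8 ε-transitions
  (b | a)* | b = 12 states, 12 ε-transitions

12, 12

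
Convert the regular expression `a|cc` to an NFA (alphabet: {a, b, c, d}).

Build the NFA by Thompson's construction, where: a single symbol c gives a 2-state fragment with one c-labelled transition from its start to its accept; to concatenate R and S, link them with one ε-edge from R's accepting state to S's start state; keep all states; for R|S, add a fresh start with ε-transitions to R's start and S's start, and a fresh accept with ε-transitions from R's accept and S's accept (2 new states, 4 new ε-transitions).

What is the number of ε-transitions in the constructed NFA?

5

Building bottom-up:
Each of the 3 symbol leaves contributes 0 ε-transitions.
  cc → 1 ε-transition
  a|cc → 5 ε-transitions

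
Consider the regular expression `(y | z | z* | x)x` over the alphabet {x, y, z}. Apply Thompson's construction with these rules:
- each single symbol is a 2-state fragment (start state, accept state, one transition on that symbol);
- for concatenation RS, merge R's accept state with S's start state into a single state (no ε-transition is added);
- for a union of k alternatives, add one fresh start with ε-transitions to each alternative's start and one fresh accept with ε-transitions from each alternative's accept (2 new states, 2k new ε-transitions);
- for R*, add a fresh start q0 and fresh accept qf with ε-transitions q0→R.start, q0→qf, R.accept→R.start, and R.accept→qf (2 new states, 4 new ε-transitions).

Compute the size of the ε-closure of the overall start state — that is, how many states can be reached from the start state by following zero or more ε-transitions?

Work bottom-up. For each fragment F, track |ε-closure(F.start)| and whether F's accept lies in that closure (i.e. whether F accepts ε). A single-symbol fragment has closure size 1 and does not accept ε.
  z* — |closure| = 1 (new start) + 1 (body) + 1 (new accept) = 3
  y | z | z* | x — |closure| = 1 (new start) + (1 + 1 + 3 + 1) + 1 (new accept, since some branch ε-reaches its own accept) = 8
  (y | z | z* | x)x — |closure| = 8 + (1−1) = 8 (closure spills across the concat boundary because the left factor accepts ε)

8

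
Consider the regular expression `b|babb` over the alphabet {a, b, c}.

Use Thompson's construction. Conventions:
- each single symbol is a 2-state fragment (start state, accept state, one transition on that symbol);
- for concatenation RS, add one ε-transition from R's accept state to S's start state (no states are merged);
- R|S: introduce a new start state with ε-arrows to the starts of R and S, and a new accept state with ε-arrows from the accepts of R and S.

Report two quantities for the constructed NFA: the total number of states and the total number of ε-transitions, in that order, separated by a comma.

12, 7

Recursing over subexpressions:
Each of the 5 symbol leaves contributes 2 states and 0 ε-transitions.
  babb — 8 states, 3 ε-transitions
  b|babb — 12 states, 7 ε-transitions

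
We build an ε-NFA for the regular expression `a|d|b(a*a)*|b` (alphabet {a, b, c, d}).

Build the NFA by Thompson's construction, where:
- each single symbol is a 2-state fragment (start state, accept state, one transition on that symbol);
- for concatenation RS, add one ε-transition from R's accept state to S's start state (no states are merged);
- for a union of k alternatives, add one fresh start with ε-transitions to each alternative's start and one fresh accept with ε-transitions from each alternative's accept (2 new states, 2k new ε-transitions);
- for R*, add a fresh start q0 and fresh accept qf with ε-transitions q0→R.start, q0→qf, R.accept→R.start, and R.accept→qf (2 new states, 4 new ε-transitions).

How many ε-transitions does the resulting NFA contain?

18

Per subexpression:
Each of the 6 symbol leaves contributes 0 ε-transitions.
  a* = 4 ε-transitions
  a*a = 5 ε-transitions
  (a*a)* = 9 ε-transitions
  b(a*a)* = 10 ε-transitions
  a|d|b(a*a)*|b = 18 ε-transitions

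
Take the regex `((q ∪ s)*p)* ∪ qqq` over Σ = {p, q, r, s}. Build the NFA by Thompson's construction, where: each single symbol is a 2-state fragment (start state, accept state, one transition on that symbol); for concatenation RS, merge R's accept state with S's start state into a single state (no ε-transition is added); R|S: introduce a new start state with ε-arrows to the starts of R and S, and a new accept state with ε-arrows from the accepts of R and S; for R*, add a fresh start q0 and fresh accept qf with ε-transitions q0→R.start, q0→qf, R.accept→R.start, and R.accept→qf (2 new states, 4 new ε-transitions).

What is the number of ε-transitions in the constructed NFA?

16

Bottom-up over the parse tree:
Each of the 6 symbol leaves contributes 0 ε-transitions.
  q ∪ s → 4 ε-transitions
  (q ∪ s)* → 8 ε-transitions
  (q ∪ s)*p → 8 ε-transitions
  ((q ∪ s)*p)* → 12 ε-transitions
  qqq → 0 ε-transitions
  ((q ∪ s)*p)* ∪ qqq → 16 ε-transitions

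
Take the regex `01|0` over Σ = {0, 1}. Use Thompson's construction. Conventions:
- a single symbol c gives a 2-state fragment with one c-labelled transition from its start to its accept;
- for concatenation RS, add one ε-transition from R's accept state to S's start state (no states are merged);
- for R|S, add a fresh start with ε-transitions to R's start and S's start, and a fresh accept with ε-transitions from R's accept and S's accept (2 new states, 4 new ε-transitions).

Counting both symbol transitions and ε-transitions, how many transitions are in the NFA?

8

By structural recursion:
Each of the 3 symbol leaves contributes 1 transition (1 symbol, 0 ε).
  01 — 3 transitions (2 symbol, 1 ε)
  01|0 — 8 transitions (3 symbol, 5 ε)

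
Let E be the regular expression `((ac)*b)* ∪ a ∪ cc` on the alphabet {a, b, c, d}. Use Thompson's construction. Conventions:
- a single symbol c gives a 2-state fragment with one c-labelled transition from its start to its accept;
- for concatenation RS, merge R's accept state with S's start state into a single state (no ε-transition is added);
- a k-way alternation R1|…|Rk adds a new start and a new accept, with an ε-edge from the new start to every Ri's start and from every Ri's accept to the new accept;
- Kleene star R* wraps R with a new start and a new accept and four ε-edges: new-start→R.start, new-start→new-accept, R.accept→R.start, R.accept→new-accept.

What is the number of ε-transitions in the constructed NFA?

By structural recursion:
Each of the 6 symbol leaves contributes 0 ε-transitions.
  ac : 0 ε-transitions
  (ac)* : 4 ε-transitions
  (ac)*b : 4 ε-transitions
  ((ac)*b)* : 8 ε-transitions
  cc : 0 ε-transitions
  ((ac)*b)* ∪ a ∪ cc : 14 ε-transitions

14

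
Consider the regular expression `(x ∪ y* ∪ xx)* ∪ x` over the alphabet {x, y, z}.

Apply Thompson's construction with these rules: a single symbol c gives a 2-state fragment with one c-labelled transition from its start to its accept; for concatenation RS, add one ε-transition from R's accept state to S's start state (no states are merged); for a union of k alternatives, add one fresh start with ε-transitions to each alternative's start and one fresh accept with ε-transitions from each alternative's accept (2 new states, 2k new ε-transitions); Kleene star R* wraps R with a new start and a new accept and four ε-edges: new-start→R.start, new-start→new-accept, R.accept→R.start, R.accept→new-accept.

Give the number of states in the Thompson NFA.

18

Recursing over subexpressions:
Each of the 5 symbol leaves contributes a 2-state fragment.
  y* — 4 states
  xx — 4 states
  x ∪ y* ∪ xx — 12 states
  (x ∪ y* ∪ xx)* — 14 states
  (x ∪ y* ∪ xx)* ∪ x — 18 states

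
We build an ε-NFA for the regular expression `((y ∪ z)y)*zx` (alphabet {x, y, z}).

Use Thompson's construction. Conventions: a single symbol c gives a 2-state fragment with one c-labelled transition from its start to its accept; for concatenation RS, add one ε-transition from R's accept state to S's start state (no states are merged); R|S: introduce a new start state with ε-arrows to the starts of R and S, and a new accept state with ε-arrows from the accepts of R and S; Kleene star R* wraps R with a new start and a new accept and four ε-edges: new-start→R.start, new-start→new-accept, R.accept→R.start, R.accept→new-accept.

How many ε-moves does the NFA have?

11

By structural recursion:
Each of the 5 symbol leaves contributes 0 ε-transitions.
  y ∪ z = 4 ε-transitions
  (y ∪ z)y = 5 ε-transitions
  ((y ∪ z)y)* = 9 ε-transitions
  ((y ∪ z)y)*zx = 11 ε-transitions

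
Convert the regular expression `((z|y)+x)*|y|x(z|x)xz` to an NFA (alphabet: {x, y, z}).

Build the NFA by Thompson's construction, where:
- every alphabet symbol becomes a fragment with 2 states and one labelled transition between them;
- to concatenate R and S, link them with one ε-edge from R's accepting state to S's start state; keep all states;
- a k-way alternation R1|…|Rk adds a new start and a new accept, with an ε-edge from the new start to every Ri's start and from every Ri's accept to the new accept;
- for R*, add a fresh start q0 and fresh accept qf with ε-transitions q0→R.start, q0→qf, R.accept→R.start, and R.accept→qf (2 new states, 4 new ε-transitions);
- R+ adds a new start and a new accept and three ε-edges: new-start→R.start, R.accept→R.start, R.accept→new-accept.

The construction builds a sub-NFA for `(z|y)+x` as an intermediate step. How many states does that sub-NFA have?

10

Fragment for `(z|y)+x`:
Each of the 3 symbol leaves contributes a 2-state fragment.
  z|y : 6 states
  (z|y)+ : 8 states
  (z|y)+x : 10 states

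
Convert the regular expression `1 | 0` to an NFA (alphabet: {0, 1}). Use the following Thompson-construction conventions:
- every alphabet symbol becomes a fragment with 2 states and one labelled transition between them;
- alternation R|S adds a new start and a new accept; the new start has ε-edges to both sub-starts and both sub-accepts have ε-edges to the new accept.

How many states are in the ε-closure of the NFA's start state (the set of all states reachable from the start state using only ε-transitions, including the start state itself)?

Let C(F) = |ε-closure(F.start)| within fragment F, and note whether F accepts ε. Symbol fragments have C = 1 and do not accept ε. Then:
  1 | 0 : |closure| = 1 + 1 + 1 = 3 (the new accept is not ε-reachable since no branch accepts ε)

3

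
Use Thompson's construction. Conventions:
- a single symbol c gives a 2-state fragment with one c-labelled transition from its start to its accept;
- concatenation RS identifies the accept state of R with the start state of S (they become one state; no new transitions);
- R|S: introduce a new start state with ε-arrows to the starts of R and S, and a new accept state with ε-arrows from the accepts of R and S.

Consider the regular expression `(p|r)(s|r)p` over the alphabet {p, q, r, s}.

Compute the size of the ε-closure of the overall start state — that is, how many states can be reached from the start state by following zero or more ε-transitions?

Let C(F) = |ε-closure(F.start)| within fragment F, and note whether F accepts ε. Symbol fragments have C = 1 and do not accept ε. Then:
  p|r — |closure| = 1 + 1 + 1 = 3 (the new accept is not ε-reachable since no branch accepts ε)
  s|r — |closure| = 1 + 1 + 1 = 3 (the new accept is not ε-reachable since no branch accepts ε)
  (p|r)(s|r)p — same as the first factor's closure: |closure| = 3

3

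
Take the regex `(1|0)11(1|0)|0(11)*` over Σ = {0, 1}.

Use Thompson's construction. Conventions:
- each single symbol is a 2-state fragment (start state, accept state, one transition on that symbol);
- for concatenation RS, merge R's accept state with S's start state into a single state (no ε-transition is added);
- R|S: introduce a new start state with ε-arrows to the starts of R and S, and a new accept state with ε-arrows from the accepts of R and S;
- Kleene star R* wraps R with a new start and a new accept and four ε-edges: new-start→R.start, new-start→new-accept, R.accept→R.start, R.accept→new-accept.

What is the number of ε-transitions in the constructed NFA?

16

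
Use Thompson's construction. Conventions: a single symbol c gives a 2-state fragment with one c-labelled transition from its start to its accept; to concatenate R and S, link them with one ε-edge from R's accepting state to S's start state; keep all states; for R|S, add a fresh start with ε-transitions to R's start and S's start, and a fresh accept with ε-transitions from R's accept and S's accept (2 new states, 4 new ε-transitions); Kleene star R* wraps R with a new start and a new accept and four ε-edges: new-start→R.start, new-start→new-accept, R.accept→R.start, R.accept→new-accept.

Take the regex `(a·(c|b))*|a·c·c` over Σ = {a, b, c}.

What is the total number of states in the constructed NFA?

18

Recursing over subexpressions:
Each of the 6 symbol leaves contributes a 2-state fragment.
  c|b = 6 states
  a·(c|b) = 8 states
  (a·(c|b))* = 10 states
  a·c·c = 6 states
  (a·(c|b))*|a·c·c = 18 states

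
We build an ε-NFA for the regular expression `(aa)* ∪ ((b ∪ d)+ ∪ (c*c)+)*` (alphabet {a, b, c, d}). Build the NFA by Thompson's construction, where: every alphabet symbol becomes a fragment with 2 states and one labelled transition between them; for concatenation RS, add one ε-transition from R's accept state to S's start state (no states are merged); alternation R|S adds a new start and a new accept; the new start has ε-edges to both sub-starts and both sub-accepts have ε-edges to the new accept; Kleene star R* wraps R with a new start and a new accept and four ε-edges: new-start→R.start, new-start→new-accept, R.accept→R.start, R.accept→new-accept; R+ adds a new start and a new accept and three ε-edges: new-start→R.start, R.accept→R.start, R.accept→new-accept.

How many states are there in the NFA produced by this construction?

28

By structural recursion:
Each of the 6 symbol leaves contributes a 2-state fragment.
  aa = 4 states
  (aa)* = 6 states
  b ∪ d = 6 states
  (b ∪ d)+ = 8 states
  c* = 4 states
  c*c = 6 states
  (c*c)+ = 8 states
  (b ∪ d)+ ∪ (c*c)+ = 18 states
  ((b ∪ d)+ ∪ (c*c)+)* = 20 states
  (aa)* ∪ ((b ∪ d)+ ∪ (c*c)+)* = 28 states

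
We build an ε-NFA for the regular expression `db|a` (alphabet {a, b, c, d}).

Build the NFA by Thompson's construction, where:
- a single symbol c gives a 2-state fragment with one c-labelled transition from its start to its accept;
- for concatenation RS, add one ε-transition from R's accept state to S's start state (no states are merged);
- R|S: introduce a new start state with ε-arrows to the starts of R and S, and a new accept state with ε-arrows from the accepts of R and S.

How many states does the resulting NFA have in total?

8

Per subexpression:
Each of the 3 symbol leaves contributes a 2-state fragment.
  db : 4 states
  db|a : 8 states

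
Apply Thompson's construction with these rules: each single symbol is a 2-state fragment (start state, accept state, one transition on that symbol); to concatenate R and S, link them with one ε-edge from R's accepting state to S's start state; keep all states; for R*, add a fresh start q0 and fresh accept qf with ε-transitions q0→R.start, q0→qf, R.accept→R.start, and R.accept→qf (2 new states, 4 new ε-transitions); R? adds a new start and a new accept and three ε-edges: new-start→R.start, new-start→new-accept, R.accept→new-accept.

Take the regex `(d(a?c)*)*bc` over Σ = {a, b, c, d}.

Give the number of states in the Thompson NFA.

Building bottom-up:
Each of the 5 symbol leaves contributes a 2-state fragment.
  a? — 4 states
  a?c — 6 states
  (a?c)* — 8 states
  d(a?c)* — 10 states
  (d(a?c)*)* — 12 states
  (d(a?c)*)*bc — 16 states

16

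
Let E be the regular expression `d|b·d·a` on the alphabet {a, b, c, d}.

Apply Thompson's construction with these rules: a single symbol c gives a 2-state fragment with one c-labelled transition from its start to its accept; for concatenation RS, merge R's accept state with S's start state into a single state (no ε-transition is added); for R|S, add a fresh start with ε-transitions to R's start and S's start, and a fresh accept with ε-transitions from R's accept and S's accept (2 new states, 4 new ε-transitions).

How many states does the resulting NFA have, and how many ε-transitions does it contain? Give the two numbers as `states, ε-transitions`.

8, 4

Per subexpression:
Each of the 4 symbol leaves contributes 2 states and 0 ε-transitions.
  b·d·a = 4 states, 0 ε-transitions
  d|b·d·a = 8 states, 4 ε-transitions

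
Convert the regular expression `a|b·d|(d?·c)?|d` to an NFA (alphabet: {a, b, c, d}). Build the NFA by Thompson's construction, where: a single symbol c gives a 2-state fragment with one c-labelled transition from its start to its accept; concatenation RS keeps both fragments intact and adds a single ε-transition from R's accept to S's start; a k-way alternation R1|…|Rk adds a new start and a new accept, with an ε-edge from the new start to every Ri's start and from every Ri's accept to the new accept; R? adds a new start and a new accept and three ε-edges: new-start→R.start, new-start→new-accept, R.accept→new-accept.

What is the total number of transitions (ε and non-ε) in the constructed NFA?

Recursing over subexpressions:
Each of the 6 symbol leaves contributes 1 transition (1 symbol, 0 ε).
  b·d → 3 transitions (2 symbol, 1 ε)
  d? → 4 transitions (1 symbol, 3 ε)
  d?·c → 6 transitions (2 symbol, 4 ε)
  (d?·c)? → 9 transitions (2 symbol, 7 ε)
  a|b·d|(d?·c)?|d → 22 transitions (6 symbol, 16 ε)

22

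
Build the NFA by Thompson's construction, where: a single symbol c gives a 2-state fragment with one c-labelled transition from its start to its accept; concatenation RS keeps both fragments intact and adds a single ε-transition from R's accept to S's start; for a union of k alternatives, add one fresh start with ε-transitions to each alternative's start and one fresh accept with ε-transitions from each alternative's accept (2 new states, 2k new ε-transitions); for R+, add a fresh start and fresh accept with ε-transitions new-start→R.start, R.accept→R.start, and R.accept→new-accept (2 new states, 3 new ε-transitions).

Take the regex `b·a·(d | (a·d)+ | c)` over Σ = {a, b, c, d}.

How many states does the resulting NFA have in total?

16

By structural recursion:
Each of the 6 symbol leaves contributes a 2-state fragment.
  a·d — 4 states
  (a·d)+ — 6 states
  d | (a·d)+ | c — 12 states
  b·a·(d | (a·d)+ | c) — 16 states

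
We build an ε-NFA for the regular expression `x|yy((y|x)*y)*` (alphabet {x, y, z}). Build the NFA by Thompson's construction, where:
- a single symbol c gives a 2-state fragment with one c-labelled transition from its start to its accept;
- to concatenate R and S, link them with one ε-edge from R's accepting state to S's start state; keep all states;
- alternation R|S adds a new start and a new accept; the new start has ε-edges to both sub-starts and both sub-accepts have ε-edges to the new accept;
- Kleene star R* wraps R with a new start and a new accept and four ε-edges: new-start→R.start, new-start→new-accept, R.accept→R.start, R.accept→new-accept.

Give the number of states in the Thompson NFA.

20

Recursing over subexpressions:
Each of the 6 symbol leaves contributes a 2-state fragment.
  y|x → 6 states
  (y|x)* → 8 states
  (y|x)*y → 10 states
  ((y|x)*y)* → 12 states
  yy((y|x)*y)* → 16 states
  x|yy((y|x)*y)* → 20 states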